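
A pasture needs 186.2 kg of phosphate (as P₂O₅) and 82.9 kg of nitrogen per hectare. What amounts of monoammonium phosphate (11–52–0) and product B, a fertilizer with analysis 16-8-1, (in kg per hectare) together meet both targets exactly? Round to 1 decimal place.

Let a = kg of monoammonium phosphate, b = kg of product B (per hectare).
P₂O₅: 0.52·a + 0.08·b = 186.2
N: 0.11·a + 0.16·b = 82.9
Solving simultaneously: a = 311.29, b = 304.113.

311.3 kg monoammonium phosphate, 304.1 kg product B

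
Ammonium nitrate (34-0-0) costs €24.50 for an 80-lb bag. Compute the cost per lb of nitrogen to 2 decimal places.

€0.90 per lb N

N in bag = 80 × 34% = 27.2 lb.
Cost per lb N = €24.50 / 27.2 = €0.9007.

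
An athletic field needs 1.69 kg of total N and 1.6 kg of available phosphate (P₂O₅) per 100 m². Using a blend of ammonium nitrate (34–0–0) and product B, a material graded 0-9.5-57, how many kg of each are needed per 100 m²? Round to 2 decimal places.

4.97 kg ammonium nitrate, 16.84 kg product B

Per-100 m² balance (a = ammonium nitrate, b = product B):
N: 0.34·a + 0·b = 1.69
P₂O₅: 0·a + 0.095·b = 1.6
Solving simultaneously: a = 4.97059, b = 16.8421.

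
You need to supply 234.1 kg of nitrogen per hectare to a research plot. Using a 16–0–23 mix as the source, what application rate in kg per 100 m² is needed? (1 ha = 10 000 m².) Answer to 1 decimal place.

14.6 kg of product per hundred sq m

Product per hectare = 234.1 / 16% = 1463.12 kg.
Convert to per 100 m²: 1463.12 × 0.01 = 14.6312 kg.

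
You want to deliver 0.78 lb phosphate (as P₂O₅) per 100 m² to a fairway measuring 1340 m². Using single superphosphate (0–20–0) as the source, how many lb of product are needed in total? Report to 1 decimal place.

Product per 100 m² = 0.78 / 20% = 3.9 lb.
Total product = 3.9 × 1340 / 100 = 52.26 lb.

52.3 lb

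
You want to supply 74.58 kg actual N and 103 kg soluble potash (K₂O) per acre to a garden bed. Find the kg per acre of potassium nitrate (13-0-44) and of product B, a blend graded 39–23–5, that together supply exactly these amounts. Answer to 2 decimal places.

220.72 kg potassium nitrate, 117.66 kg product B

Let a = kg of potassium nitrate, b = kg of product B (per acre).
N: 0.13·a + 0.39·b = 74.58
K₂O: 0.44·a + 0.05·b = 103
Solving simultaneously: a = 220.721, b = 117.657.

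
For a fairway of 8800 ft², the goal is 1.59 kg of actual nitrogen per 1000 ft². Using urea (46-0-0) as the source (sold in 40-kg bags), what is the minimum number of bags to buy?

Product per 1000 ft² = 1.59 / 46% = 3.45652 kg.
Total product = 3.45652 × 8800 / 1000 = 30.4174 kg.
Bags = ⌈30.4174 / 40⌉ = 1.

1 bags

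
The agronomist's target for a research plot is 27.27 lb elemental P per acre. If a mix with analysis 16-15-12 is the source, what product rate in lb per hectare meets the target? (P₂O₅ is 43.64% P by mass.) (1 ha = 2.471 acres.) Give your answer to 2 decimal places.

1029.39 lb of product per hectare

As P₂O₅: 27.27 / 0.4364 = 62.4885 lb per acre.
Product per acre = 62.4885 / 15% = 416.59 lb.
Convert to per hectare: 416.59 × 2.471 = 1029.3946 lb.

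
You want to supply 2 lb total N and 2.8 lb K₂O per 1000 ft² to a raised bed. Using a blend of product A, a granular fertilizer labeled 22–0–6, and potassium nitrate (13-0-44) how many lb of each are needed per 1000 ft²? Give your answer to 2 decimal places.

5.80 lb product A, 5.57 lb potassium nitrate

With a, b = lb per 1000 ft² of product A and potassium nitrate:
N: 0.22·a + 0.13·b = 2
K₂O: 0.06·a + 0.44·b = 2.8
Eliminate b: (row1) − 0.13/0.44·(row2) → 0.202273·a = 1.17273, so a = 5.79775.
Then b = (2.8 − 0.06·5.79775) / 0.44 = 5.57303.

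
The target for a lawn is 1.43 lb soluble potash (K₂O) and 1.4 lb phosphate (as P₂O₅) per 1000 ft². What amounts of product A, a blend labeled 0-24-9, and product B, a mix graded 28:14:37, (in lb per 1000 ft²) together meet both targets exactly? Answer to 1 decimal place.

Per-1000 ft² balance (a = product A, b = product B):
K₂O: 0.09·a + 0.37·b = 1.43
P₂O₅: 0.24·a + 0.14·b = 1.4
From row1: a = (1.43 − 0.37·b) / 0.09.
Into row2: 0.24·(1.43 − 0.37·b)/0.09 + 0.14·b = 1.4 → b = 2.85039, a = 4.1706.

4.2 lb product A, 2.9 lb product B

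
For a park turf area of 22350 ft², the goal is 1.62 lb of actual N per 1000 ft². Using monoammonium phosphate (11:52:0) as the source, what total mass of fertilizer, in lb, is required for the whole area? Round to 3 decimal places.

Product per 1000 ft² = 1.62 / 11% = 14.7273 lb.
Total product = 14.7273 × 22350 / 1000 = 329.1545 lb.

329.155 lb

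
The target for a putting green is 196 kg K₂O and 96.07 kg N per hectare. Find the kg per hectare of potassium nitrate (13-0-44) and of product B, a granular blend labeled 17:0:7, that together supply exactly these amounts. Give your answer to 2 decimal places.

404.80 kg potassium nitrate, 255.57 kg product B

Per-hectare balance (a = potassium nitrate, b = product B):
K₂O: 0.44·a + 0.07·b = 196
N: 0.13·a + 0.17·b = 96.07
Solving simultaneously: a = 404.796, b = 255.568.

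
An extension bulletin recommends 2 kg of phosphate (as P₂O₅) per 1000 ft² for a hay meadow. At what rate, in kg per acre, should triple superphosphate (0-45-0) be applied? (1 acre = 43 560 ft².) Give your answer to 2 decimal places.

193.60 kg of product per acre

Product per 1000 ft² = 2 / 45% = 4.44444 kg.
Convert to per acre: 4.44444 × 43.56 = 193.6 kg.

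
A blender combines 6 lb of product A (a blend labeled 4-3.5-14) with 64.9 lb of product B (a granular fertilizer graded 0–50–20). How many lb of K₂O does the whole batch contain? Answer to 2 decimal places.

13.82 lb K₂O

K₂O mass = 14%×6 + 20%×64.9 = 13.82 lb.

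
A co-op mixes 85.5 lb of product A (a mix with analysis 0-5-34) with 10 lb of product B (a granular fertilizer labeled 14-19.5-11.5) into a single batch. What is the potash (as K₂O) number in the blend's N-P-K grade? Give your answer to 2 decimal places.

31.64% K₂O

Total mass = 85.5 + 10 = 95.5 lb.
K₂O mass = 34%×85.5 + 11.5%×10 = 30.22 lb.
% K₂O = 30.22 / 95.5 = 31.644%.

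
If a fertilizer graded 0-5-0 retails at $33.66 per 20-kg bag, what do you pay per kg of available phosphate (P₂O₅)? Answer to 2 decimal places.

$33.66 per kg P₂O₅

P₂O₅ in bag = 20 × 5% = 1 kg.
Cost per kg P₂O₅ = $33.66 / 1 = $33.6600.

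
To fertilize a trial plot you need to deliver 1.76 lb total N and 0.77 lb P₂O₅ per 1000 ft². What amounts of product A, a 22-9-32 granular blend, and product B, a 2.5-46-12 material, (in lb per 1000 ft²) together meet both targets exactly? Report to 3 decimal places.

7.987 lb product A, 0.111 lb product B

Per-1000 ft² balance (a = product A, b = product B):
N: 0.22·a + 0.025·b = 1.76
P₂O₅: 0.09·a + 0.46·b = 0.77
From row1: a = (1.76 − 0.025·b) / 0.22.
Into row2: 0.09·(1.76 − 0.025·b)/0.22 + 0.46·b = 0.77 → b = 0.111167, a = 7.98737.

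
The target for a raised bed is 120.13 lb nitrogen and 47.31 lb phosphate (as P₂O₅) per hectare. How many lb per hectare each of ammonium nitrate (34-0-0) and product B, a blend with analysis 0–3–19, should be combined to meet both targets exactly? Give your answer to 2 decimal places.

353.32 lb ammonium nitrate, 1577.00 lb product B

With a, b = lb per hectare of ammonium nitrate and product B:
N: 0.34·a + 0·b = 120.13
P₂O₅: 0·a + 0.03·b = 47.31
Solving simultaneously: a = 353.324, b = 1577.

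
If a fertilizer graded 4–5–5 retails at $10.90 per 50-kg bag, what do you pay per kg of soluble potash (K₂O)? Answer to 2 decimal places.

K₂O in bag = 50 × 5% = 2.5 kg.
Cost per kg K₂O = $10.90 / 2.5 = $4.3600.

$4.36 per kg K₂O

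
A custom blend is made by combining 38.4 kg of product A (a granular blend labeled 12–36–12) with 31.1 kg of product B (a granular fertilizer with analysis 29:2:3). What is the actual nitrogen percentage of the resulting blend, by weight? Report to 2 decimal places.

19.61% N

Total mass = 38.4 + 31.1 = 69.5 kg.
N mass = 12%×38.4 + 29%×31.1 = 13.627 kg.
% N = 13.627 / 69.5 = 19.6072%.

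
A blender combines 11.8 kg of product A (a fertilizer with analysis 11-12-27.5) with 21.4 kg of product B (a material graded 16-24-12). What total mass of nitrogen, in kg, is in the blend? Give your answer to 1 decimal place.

N mass = 11%×11.8 + 16%×21.4 = 4.722 kg.

4.7 kg N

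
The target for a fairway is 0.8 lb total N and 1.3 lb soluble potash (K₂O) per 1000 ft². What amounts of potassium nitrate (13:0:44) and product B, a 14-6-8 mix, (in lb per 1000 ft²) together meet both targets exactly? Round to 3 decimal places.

2.305 lb potassium nitrate, 3.574 lb product B

Per-1000 ft² balance (a = potassium nitrate, b = product B):
N: 0.13·a + 0.14·b = 0.8
K₂O: 0.44·a + 0.08·b = 1.3
Eliminate b: (row1) − 0.14/0.08·(row2) → -0.64·a = -1.475, so a = 2.30469.
Then b = (1.3 − 0.44·2.30469) / 0.08 = 3.57422.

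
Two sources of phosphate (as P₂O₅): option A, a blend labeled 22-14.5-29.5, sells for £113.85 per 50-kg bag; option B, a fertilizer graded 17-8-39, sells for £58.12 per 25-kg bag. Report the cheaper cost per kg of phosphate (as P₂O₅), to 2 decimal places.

£15.70 per kg P₂O₅ (option A)

option A: P₂O₅ per bag = 50 × 14.5% = 7.25 kg; cost = 113.85 / 7.25 = £15.7034/kg P₂O₅.
option B: P₂O₅ per bag = 25 × 8% = 2 kg; cost = 58.12 / 2 = £29.0600/kg P₂O₅.
option A is cheaper.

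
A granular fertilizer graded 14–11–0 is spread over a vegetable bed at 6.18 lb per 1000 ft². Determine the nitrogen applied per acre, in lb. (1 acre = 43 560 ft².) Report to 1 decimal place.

37.7 lb N per acre

nitrogen per 1000 ft² = 6.18 × 14% = 0.8652 lb.
Convert to per acre: 0.8652 × 43.56 = 37.6881 lb.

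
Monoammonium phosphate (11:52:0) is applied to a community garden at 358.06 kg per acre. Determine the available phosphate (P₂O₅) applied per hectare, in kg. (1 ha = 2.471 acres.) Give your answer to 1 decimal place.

460.1 kg P₂O₅ per hectare

P₂O₅ per acre = 358.06 × 52% = 186.191 kg.
Convert to per hectare: 186.191 × 2.471 = 460.078 kg.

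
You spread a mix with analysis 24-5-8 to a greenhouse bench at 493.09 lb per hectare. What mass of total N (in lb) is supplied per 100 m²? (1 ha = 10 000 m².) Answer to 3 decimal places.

1.183 lb N per hundred sq m

nitrogen per hectare = 493.09 × 24% = 118.342 lb.
Convert to per 100 m²: 118.342 × 0.01 = 1.18342 lb.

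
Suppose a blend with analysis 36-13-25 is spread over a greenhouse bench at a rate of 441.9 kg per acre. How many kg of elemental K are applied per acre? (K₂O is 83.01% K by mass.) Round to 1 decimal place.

91.7 kg K per acre

K₂O per acre = 441.9 × 25% = 110.475 kg.
Elemental K = 110.475 × 0.8301 = 91.7053 kg per acre.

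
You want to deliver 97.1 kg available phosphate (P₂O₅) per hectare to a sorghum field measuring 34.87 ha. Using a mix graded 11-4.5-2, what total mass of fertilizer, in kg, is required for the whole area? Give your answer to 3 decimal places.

75241.711 kg

Product per hectare = 97.1 / 4.5% = 2157.78 kg.
Total product = 2157.78 × 34.87 = 75241.7111 kg.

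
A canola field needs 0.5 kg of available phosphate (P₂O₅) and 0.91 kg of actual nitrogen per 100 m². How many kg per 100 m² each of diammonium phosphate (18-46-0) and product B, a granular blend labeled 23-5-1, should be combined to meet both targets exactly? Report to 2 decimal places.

0.72 kg diammonium phosphate, 3.39 kg product B

Let a = kg of diammonium phosphate, b = kg of product B (per 100 m²).
P₂O₅: 0.46·a + 0.05·b = 0.5
N: 0.18·a + 0.23·b = 0.91
From row1: a = (0.5 − 0.05·b) / 0.46.
Into row2: 0.18·(0.5 − 0.05·b)/0.46 + 0.23·b = 0.91 → b = 3.39463, a = 0.717975.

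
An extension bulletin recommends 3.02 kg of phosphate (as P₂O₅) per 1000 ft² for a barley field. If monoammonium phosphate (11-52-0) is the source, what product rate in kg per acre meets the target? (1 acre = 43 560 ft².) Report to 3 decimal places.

252.983 kg of product per acre

Product per 1000 ft² = 3.02 / 52% = 5.80769 kg.
Convert to per acre: 5.80769 × 43.56 = 252.9831 kg.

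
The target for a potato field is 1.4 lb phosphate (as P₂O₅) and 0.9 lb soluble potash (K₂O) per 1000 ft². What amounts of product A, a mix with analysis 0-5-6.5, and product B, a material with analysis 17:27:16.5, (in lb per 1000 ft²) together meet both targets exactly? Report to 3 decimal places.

Per-1000 ft² balance (a = product A, b = product B):
P₂O₅: 0.05·a + 0.27·b = 1.4
K₂O: 0.065·a + 0.165·b = 0.9
Eliminate a: (row1) − 0.05/0.065·(row2) → 0.143077·b = 0.707692, so b = 4.94624.
Back-substitute: a = (1.4 − 0.27·4.94624) / 0.05 = 1.29032.

1.290 lb product A, 4.946 lb product B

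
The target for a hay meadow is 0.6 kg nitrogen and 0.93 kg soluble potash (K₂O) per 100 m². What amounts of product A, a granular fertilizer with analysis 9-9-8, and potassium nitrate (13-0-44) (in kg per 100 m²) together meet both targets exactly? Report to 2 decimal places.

4.90 kg product A, 1.22 kg potassium nitrate

Per-100 m² balance (a = product A, b = potassium nitrate):
N: 0.09·a + 0.13·b = 0.6
K₂O: 0.08·a + 0.44·b = 0.93
Solving simultaneously: a = 4.90068, b = 1.2226.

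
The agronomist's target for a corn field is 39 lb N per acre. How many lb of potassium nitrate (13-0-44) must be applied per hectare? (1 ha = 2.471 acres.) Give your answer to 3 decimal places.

741.300 lb of product per hectare

Product per acre = 39 / 13% = 300 lb.
Convert to per hectare: 300 × 2.471 = 741.3 lb.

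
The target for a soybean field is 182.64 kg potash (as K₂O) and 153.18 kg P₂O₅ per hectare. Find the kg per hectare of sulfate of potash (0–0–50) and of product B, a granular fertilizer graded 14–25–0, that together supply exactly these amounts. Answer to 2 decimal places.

With a, b = kg per hectare of sulfate of potash and product B:
K₂O: 0.5·a + 0·b = 182.64
P₂O₅: 0·a + 0.25·b = 153.18
Solving simultaneously: a = 365.28, b = 612.72.

365.28 kg sulfate of potash, 612.72 kg product B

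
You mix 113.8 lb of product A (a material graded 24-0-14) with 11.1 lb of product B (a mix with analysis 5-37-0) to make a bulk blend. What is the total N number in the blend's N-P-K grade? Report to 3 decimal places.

Total mass = 113.8 + 11.1 = 124.9 lb.
N mass = 24%×113.8 + 5%×11.1 = 27.867 lb.
% N = 27.867 / 124.9 = 22.3114%.

22.311% N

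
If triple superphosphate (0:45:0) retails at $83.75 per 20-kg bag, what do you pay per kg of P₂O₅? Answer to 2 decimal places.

P₂O₅ in bag = 20 × 45% = 9 kg.
Cost per kg P₂O₅ = $83.75 / 9 = $9.3056.

$9.31 per kg P₂O₅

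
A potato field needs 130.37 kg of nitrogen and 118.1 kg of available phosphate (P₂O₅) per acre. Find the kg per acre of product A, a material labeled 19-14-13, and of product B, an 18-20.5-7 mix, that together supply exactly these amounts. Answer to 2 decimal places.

Let a = kg of product A, b = kg of product B (per acre).
N: 0.19·a + 0.18·b = 130.37
P₂O₅: 0.14·a + 0.205·b = 118.1
Eliminate b: (row1) − 0.18/0.205·(row2) → 0.0670732·a = 26.6724, so a = 397.662.
Then b = (118.1 − 0.14·397.662) / 0.205 = 304.524.

397.66 kg product A, 304.52 kg product B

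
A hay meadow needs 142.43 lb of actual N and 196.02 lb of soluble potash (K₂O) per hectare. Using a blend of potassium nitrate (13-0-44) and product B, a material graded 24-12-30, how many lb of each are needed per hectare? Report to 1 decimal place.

64.8 lb potassium nitrate, 558.4 lb product B

With a, b = lb per hectare of potassium nitrate and product B:
N: 0.13·a + 0.24·b = 142.43
K₂O: 0.44·a + 0.3·b = 196.02
From row1: a = (142.43 − 0.24·b) / 0.13.
Into row2: 0.44·(142.43 − 0.24·b)/0.13 + 0.3·b = 196.02 → b = 558.357, a = 64.8018.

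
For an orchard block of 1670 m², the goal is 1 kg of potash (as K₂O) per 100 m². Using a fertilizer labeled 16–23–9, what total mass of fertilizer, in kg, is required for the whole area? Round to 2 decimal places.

185.56 kg

Product per 100 m² = 1 / 9% = 11.1111 kg.
Total product = 11.1111 × 1670 / 100 = 185.556 kg.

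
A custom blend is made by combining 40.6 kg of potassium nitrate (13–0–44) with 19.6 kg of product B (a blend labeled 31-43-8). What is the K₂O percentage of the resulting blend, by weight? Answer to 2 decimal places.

Total mass = 40.6 + 19.6 = 60.2 kg.
K₂O mass = 44%×40.6 + 8%×19.6 = 19.432 kg.
% K₂O = 19.432 / 60.2 = 32.2791%.

32.28% K₂O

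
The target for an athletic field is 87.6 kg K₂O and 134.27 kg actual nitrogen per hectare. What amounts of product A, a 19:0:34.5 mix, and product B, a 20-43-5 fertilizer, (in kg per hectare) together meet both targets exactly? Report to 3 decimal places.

Per-hectare balance (a = product A, b = product B):
K₂O: 0.345·a + 0.05·b = 87.6
N: 0.19·a + 0.2·b = 134.27
Solving simultaneously: a = 181.6218, b = 498.8092.

181.622 kg product A, 498.809 kg product B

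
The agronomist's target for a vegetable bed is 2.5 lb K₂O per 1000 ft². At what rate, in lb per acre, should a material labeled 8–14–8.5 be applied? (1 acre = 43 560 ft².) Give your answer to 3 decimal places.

Product per 1000 ft² = 2.5 / 8.5% = 29.4118 lb.
Convert to per acre: 29.4118 × 43.56 = 1281.17647 lb.

1281.176 lb of product per acre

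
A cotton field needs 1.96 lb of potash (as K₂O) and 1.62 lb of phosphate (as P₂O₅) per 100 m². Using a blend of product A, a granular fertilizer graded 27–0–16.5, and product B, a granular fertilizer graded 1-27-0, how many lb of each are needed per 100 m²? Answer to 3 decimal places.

11.879 lb product A, 6.000 lb product B

Let a = lb of product A, b = lb of product B (per 100 m²).
K₂O: 0.165·a + 0·b = 1.96
P₂O₅: 0·a + 0.27·b = 1.62
Solving simultaneously: a = 11.8788, b = 6.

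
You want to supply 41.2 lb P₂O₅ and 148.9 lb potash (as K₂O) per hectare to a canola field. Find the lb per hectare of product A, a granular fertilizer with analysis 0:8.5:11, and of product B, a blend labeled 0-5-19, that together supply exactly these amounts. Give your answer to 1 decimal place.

36.0 lb product A, 762.9 lb product B

With a, b = lb per hectare of product A and product B:
P₂O₅: 0.085·a + 0.05·b = 41.2
K₂O: 0.11·a + 0.19·b = 148.9
Solving simultaneously: a = 35.9624, b = 762.864.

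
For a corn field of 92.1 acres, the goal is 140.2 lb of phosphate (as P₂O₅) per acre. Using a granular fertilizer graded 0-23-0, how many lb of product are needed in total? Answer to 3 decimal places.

Product per acre = 140.2 / 23% = 609.565 lb.
Total product = 609.565 × 92.1 = 56140.9565 lb.

56140.957 lb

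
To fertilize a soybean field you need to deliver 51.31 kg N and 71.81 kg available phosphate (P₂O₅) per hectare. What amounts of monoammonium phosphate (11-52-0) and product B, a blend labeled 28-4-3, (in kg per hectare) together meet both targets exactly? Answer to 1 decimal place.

Per-hectare balance (a = monoammonium phosphate, b = product B):
N: 0.11·a + 0.28·b = 51.31
P₂O₅: 0.52·a + 0.04·b = 71.81
Solving simultaneously: a = 127.864, b = 133.018.

127.9 kg monoammonium phosphate, 133.0 kg product B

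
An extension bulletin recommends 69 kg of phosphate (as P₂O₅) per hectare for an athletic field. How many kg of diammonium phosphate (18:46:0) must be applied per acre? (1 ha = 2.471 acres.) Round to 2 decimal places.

Product per hectare = 69 / 46% = 150 kg.
Convert to per acre: 150 × 0.404694 = 60.7042 kg.

60.70 kg of product per acre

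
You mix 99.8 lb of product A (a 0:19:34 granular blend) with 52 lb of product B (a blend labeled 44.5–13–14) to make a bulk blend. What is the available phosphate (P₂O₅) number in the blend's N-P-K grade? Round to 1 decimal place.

16.9% P₂O₅

Total mass = 99.8 + 52 = 151.8 lb.
P₂O₅ mass = 19%×99.8 + 13%×52 = 25.722 lb.
% P₂O₅ = 25.722 / 151.8 = 16.9447%.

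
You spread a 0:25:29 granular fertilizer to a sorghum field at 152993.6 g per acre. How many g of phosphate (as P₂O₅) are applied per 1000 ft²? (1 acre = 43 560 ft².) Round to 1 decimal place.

878.1 g P₂O₅ per thousand sq ft

P₂O₅ per acre = 152993.6 × 25% = 38248.4 g.
Convert to per 1000 ft²: 38248.4 × 0.0229568 = 878.062 g.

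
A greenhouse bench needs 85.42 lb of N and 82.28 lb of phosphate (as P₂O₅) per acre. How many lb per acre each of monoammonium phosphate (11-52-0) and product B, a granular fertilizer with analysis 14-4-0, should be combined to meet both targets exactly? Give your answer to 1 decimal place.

118.5 lb monoammonium phosphate, 517.1 lb product B

Per-acre balance (a = monoammonium phosphate, b = product B):
N: 0.11·a + 0.14·b = 85.42
P₂O₅: 0.52·a + 0.04·b = 82.28
From row1: a = (85.42 − 0.14·b) / 0.11.
Into row2: 0.52·(85.42 − 0.14·b)/0.11 + 0.04·b = 82.28 → b = 517.07, a = 118.456.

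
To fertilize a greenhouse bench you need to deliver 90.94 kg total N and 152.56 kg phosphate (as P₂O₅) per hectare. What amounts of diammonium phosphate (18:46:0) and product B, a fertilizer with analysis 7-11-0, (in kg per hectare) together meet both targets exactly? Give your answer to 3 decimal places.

54.500 kg diammonium phosphate, 1159.000 kg product B

Let a = kg of diammonium phosphate, b = kg of product B (per hectare).
N: 0.18·a + 0.07·b = 90.94
P₂O₅: 0.46·a + 0.11·b = 152.56
Eliminate a: (row1) − 0.18/0.46·(row2) → 0.0269565·b = 31.2426, so b = 1159.
Back-substitute: a = (90.94 − 0.07·1159) / 0.18 = 54.5.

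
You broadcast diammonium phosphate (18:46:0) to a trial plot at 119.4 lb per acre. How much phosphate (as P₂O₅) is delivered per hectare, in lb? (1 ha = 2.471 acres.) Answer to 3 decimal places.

135.717 lb P₂O₅ per hectare

P₂O₅ per acre = 119.4 × 46% = 54.924 lb.
Convert to per hectare: 54.924 × 2.471 = 135.7172 lb.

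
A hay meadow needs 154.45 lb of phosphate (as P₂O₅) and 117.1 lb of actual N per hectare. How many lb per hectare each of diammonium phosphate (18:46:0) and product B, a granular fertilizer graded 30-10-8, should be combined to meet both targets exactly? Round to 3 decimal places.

288.542 lb diammonium phosphate, 217.208 lb product B

Let a = lb of diammonium phosphate, b = lb of product B (per hectare).
P₂O₅: 0.46·a + 0.1·b = 154.45
N: 0.18·a + 0.3·b = 117.1
From row1: a = (154.45 − 0.1·b) / 0.46.
Into row2: 0.18·(154.45 − 0.1·b)/0.46 + 0.3·b = 117.1 → b = 217.2083, a = 288.5417.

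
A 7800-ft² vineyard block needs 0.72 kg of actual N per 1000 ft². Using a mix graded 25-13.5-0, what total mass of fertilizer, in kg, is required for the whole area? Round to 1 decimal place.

Product per 1000 ft² = 0.72 / 25% = 2.88 kg.
Total product = 2.88 × 7800 / 1000 = 22.464 kg.

22.5 kg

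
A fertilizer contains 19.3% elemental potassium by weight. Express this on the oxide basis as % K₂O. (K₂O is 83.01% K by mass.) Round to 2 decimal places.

23.25% K₂O

%K₂O = 19.3 / 0.8301 = 23.2502%.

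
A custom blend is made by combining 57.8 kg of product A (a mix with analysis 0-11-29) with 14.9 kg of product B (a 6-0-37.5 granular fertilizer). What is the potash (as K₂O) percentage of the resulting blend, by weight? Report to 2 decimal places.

Total mass = 57.8 + 14.9 = 72.7 kg.
K₂O mass = 29%×57.8 + 37.5%×14.9 = 22.3495 kg.
% K₂O = 22.3495 / 72.7 = 30.7421%.

30.74% K₂O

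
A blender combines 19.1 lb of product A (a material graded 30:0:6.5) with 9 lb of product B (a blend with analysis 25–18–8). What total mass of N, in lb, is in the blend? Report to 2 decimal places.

N mass = 30%×19.1 + 25%×9 = 7.98 lb.

7.98 lb N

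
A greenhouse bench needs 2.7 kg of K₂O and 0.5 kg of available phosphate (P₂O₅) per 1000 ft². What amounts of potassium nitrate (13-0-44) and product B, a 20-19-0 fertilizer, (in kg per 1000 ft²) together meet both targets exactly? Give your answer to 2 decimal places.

Per-1000 ft² balance (a = potassium nitrate, b = product B):
K₂O: 0.44·a + 0·b = 2.7
P₂O₅: 0·a + 0.19·b = 0.5
Solving simultaneously: a = 6.13636, b = 2.63158.

6.14 kg potassium nitrate, 2.63 kg product B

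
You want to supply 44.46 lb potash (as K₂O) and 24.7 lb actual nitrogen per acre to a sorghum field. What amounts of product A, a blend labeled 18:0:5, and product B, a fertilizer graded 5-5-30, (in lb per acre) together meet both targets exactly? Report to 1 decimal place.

100.7 lb product A, 131.4 lb product B

Let a = lb of product A, b = lb of product B (per acre).
K₂O: 0.05·a + 0.3·b = 44.46
N: 0.18·a + 0.05·b = 24.7
Eliminate b: (row1) − 0.3/0.05·(row2) → -1.03·a = -103.74, so a = 100.718.
Then b = (24.7 − 0.18·100.718) / 0.05 = 131.414.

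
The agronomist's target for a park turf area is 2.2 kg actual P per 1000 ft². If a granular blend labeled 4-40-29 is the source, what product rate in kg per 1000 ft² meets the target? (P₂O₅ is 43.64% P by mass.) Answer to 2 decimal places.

As P₂O₅: 2.2 / 0.4364 = 5.04125 kg per 1000 ft².
Product per 1000 ft² = 5.04125 / 40% = 12.6031 kg.

12.60 kg of product per thousand sq ft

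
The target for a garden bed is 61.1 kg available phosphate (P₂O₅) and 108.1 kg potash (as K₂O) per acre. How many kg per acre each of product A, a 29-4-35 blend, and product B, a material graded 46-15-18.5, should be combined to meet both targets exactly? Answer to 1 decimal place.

108.9 kg product A, 378.3 kg product B

Per-acre balance (a = product A, b = product B):
P₂O₅: 0.04·a + 0.15·b = 61.1
K₂O: 0.35·a + 0.185·b = 108.1
Eliminate b: (row1) − 0.15/0.185·(row2) → -0.243784·a = -26.5486, so a = 108.902.
Then b = (108.1 − 0.35·108.902) / 0.185 = 378.293.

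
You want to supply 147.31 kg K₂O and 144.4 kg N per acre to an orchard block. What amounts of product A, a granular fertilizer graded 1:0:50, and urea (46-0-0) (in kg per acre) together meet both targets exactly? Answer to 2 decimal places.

Per-acre balance (a = product A, b = urea):
K₂O: 0.5·a + 0·b = 147.31
N: 0.01·a + 0.46·b = 144.4
Eliminate b: (row1) − 0/0.46·(row2) → 0.5·a = 147.31, so a = 294.62.
Then b = (144.4 − 0.01·294.62) / 0.46 = 307.508.

294.62 kg product A, 307.51 kg urea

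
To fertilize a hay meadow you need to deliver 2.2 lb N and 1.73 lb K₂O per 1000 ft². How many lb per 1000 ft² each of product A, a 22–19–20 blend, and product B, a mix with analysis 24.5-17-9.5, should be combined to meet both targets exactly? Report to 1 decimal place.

Let a = lb of product A, b = lb of product B (per 1000 ft²).
N: 0.22·a + 0.245·b = 2.2
K₂O: 0.2·a + 0.095·b = 1.73
Eliminate a: (row1) − 0.22/0.2·(row2) → 0.1405·b = 0.297, so b = 2.11388.
Back-substitute: a = (2.2 − 0.245·2.11388) / 0.22 = 7.64591.

7.6 lb product A, 2.1 lb product B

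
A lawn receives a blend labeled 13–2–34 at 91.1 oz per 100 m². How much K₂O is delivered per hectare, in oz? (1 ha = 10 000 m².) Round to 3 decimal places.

K₂O per 100 m² = 91.1 × 34% = 30.974 oz.
Convert to per hectare: 30.974 × 100 = 3097.4 oz.

3097.400 oz K₂O per hectare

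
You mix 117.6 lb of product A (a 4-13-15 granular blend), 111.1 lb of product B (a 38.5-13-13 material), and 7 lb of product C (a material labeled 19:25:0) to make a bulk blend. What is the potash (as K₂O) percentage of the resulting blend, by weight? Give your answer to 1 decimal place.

13.6% K₂O

Total mass = 117.6 + 111.1 + 7 = 235.7 lb.
K₂O mass = 15%×117.6 + 13%×111.1 + 0%×7 = 32.083 lb.
% K₂O = 32.083 / 235.7 = 13.6118%.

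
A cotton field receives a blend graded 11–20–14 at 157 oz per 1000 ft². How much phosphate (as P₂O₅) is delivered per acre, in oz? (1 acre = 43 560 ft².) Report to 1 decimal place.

P₂O₅ per 1000 ft² = 157 × 20% = 31.4 oz.
Convert to per acre: 31.4 × 43.56 = 1367.78 oz.

1367.8 oz P₂O₅ per acre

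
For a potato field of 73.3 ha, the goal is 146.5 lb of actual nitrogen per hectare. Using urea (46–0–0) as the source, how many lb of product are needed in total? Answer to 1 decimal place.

23344.5 lb

Product per hectare = 146.5 / 46% = 318.478 lb.
Total product = 318.478 × 73.3 = 23344.46 lb.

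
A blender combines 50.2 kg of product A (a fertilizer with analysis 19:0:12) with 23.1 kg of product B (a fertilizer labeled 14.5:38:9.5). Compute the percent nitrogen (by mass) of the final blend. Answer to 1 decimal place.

Total mass = 50.2 + 23.1 = 73.3 kg.
N mass = 19%×50.2 + 14.5%×23.1 = 12.8875 kg.
% N = 12.8875 / 73.3 = 17.5819%.

17.6% N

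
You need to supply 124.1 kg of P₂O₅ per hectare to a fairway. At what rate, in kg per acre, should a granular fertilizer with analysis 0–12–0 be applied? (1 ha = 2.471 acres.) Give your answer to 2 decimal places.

418.52 kg of product per acre

Product per hectare = 124.1 / 12% = 1034.17 kg.
Convert to per acre: 1034.17 × 0.404694 = 418.522 kg.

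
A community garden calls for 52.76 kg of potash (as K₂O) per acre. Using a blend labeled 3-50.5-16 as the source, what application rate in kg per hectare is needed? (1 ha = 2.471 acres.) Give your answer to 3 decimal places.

Product per acre = 52.76 / 16% = 329.75 kg.
Convert to per hectare: 329.75 × 2.471 = 814.8123 kg.

814.812 kg of product per hectare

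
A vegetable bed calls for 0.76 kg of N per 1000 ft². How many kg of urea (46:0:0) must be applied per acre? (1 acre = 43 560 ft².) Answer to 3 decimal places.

Product per 1000 ft² = 0.76 / 46% = 1.65217 kg.
Convert to per acre: 1.65217 × 43.56 = 71.9687 kg.

71.969 kg of product per acre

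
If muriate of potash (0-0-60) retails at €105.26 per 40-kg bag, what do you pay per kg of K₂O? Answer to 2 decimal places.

K₂O in bag = 40 × 60% = 24 kg.
Cost per kg K₂O = €105.26 / 24 = €4.3858.

€4.39 per kg K₂O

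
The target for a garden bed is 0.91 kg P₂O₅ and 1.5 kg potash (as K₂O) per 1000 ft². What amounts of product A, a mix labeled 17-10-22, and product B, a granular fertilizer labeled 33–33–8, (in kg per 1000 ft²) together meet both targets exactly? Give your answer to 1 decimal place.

Let a = kg of product A, b = kg of product B (per 1000 ft²).
P₂O₅: 0.1·a + 0.33·b = 0.91
K₂O: 0.22·a + 0.08·b = 1.5
Eliminate a: (row1) − 0.1/0.22·(row2) → 0.293636·b = 0.228182, so b = 0.77709.
Back-substitute: a = (0.91 − 0.33·0.77709) / 0.1 = 6.5356.

6.5 kg product A, 0.8 kg product B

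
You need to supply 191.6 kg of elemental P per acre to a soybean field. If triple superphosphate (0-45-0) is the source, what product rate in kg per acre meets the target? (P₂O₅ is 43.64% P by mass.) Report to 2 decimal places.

975.66 kg of product per acre

As P₂O₅: 191.6 / 0.4364 = 439.047 kg per acre.
Product per acre = 439.047 / 45% = 975.659 kg.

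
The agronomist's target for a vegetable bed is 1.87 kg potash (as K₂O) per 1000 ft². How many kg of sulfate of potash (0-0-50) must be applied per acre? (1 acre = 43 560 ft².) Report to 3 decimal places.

162.914 kg of product per acre

Product per 1000 ft² = 1.87 / 50% = 3.74 kg.
Convert to per acre: 3.74 × 43.56 = 162.9144 kg.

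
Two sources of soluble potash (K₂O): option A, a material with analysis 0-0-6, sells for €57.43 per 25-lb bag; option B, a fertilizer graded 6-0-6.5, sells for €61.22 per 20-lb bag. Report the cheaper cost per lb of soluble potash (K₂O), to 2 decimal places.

€38.29 per lb K₂O (option A)

option A: K₂O per bag = 25 × 6% = 1.5 lb; cost = 57.43 / 1.5 = €38.2867/lb K₂O.
option B: K₂O per bag = 20 × 6.5% = 1.3 lb; cost = 61.22 / 1.3 = €47.0923/lb K₂O.
option A is cheaper.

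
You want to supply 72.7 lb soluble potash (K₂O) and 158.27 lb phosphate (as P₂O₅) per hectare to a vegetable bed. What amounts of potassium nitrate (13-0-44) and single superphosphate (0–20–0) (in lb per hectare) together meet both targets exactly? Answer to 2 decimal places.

Per-hectare balance (a = potassium nitrate, b = single superphosphate):
K₂O: 0.44·a + 0·b = 72.7
P₂O₅: 0·a + 0.2·b = 158.27
Solving simultaneously: a = 165.227, b = 791.35.

165.23 lb potassium nitrate, 791.35 lb single superphosphate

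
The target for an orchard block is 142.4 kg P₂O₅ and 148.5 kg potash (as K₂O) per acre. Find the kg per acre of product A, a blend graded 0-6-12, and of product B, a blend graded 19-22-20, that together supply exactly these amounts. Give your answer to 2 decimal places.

Per-acre balance (a = product A, b = product B):
P₂O₅: 0.06·a + 0.22·b = 142.4
K₂O: 0.12·a + 0.2·b = 148.5
Eliminate b: (row1) − 0.22/0.2·(row2) → -0.072·a = -20.95, so a = 290.972.
Then b = (148.5 − 0.12·290.972) / 0.2 = 567.917.

290.97 kg product A, 567.92 kg product B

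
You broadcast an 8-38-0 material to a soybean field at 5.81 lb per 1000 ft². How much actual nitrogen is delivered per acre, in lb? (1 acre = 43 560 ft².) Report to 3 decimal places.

nitrogen per 1000 ft² = 5.81 × 8% = 0.4648 lb.
Convert to per acre: 0.4648 × 43.56 = 20.2467 lb.

20.247 lb N per acre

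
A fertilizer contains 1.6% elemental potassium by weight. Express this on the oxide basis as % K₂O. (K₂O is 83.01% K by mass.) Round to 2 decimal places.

1.93% K₂O

%K₂O = 1.6 / 0.8301 = 1.92748%.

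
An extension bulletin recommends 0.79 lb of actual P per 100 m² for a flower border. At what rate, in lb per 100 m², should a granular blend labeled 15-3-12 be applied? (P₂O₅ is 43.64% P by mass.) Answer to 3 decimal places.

As P₂O₅: 0.79 / 0.4364 = 1.81027 lb per 100 m².
Product per 100 m² = 1.81027 / 3% = 60.3422 lb.

60.342 lb of product per hundred sq m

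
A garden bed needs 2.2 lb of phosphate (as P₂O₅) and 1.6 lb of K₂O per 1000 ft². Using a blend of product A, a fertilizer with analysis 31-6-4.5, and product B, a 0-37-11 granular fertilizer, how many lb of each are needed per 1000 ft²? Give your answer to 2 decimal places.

34.83 lb product A, 0.30 lb product B

Let a = lb of product A, b = lb of product B (per 1000 ft²).
P₂O₅: 0.06·a + 0.37·b = 2.2
K₂O: 0.045·a + 0.11·b = 1.6
Eliminate b: (row1) − 0.37/0.11·(row2) → -0.0913636·a = -3.18182, so a = 34.8259.
Then b = (1.6 − 0.045·34.8259) / 0.11 = 0.298507.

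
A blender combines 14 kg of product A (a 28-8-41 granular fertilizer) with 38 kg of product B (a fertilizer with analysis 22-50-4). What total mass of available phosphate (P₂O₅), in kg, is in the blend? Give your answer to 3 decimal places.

20.120 kg P₂O₅

P₂O₅ mass = 8%×14 + 50%×38 = 20.12 kg.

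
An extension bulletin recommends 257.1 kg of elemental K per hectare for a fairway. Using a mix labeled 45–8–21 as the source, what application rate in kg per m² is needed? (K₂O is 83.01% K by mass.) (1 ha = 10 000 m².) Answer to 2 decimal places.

0.15 kg of product per sq m

As K₂O: 257.1 / 0.8301 = 309.722 kg per hectare.
Product per hectare = 309.722 / 21% = 1474.87 kg.
Convert to per m²: 1474.87 × 0.0001 = 0.147487 kg.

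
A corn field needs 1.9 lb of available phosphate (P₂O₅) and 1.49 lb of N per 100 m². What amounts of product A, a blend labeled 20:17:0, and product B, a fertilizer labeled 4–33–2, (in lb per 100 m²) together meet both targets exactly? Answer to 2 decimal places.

With a, b = lb per 100 m² of product A and product B:
P₂O₅: 0.17·a + 0.33·b = 1.9
N: 0.2·a + 0.04·b = 1.49
Eliminate a: (row1) − 0.17/0.2·(row2) → 0.296·b = 0.6335, so b = 2.1402.
Back-substitute: a = (1.9 − 0.33·2.1402) / 0.17 = 7.02196.

7.02 lb product A, 2.14 lb product B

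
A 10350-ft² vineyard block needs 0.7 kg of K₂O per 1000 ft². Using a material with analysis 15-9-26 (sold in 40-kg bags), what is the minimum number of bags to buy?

1 bags

Product per 1000 ft² = 0.7 / 26% = 2.69231 kg.
Total product = 2.69231 × 10350 / 1000 = 27.8654 kg.
Bags = ⌈27.8654 / 40⌉ = 1.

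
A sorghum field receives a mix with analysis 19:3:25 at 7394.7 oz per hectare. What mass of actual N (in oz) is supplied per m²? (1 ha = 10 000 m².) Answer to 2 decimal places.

nitrogen per hectare = 7394.7 × 19% = 1404.99 oz.
Convert to per m²: 1404.99 × 0.0001 = 0.140499 oz.

0.14 oz N per sq m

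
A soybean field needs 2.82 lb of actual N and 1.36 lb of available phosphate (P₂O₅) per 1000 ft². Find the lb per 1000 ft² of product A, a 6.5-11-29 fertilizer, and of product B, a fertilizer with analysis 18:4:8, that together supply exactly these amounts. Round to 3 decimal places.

With a, b = lb per 1000 ft² of product A and product B:
N: 0.065·a + 0.18·b = 2.82
P₂O₅: 0.11·a + 0.04·b = 1.36
Eliminate a: (row1) − 0.065/0.11·(row2) → 0.156364·b = 2.01636, so b = 12.8953.
Back-substitute: a = (2.82 − 0.18·12.8953) / 0.065 = 7.67442.

7.674 lb product A, 12.895 lb product B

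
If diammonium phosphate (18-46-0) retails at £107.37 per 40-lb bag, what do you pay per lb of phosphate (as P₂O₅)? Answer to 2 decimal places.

P₂O₅ in bag = 40 × 46% = 18.4 lb.
Cost per lb P₂O₅ = £107.37 / 18.4 = £5.8353.

£5.84 per lb P₂O₅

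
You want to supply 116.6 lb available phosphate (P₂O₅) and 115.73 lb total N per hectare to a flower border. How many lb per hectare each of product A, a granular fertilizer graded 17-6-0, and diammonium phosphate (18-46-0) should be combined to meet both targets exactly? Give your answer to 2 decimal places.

Per-hectare balance (a = product A, b = diammonium phosphate):
P₂O₅: 0.06·a + 0.46·b = 116.6
N: 0.17·a + 0.18·b = 115.73
From row1: a = (116.6 − 0.46·b) / 0.06.
Into row2: 0.17·(116.6 − 0.46·b)/0.06 + 0.18·b = 115.73 → b = 191.071, a = 478.454.

478.45 lb product A, 191.07 lb diammonium phosphate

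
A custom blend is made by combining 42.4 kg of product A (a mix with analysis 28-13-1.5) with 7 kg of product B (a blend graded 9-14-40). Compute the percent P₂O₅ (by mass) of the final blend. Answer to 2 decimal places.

13.14% P₂O₅

Total mass = 42.4 + 7 = 49.4 kg.
P₂O₅ mass = 13%×42.4 + 14%×7 = 6.492 kg.
% P₂O₅ = 6.492 / 49.4 = 13.1417%.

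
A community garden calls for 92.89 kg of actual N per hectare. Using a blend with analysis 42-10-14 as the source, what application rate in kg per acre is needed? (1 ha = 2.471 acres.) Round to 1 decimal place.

Product per hectare = 92.89 / 42% = 221.167 kg.
Convert to per acre: 221.167 × 0.404694 = 89.5049 kg.

89.5 kg of product per acre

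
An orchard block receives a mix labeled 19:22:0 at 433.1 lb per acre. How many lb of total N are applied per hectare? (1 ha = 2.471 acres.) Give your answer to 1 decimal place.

203.3 lb N per hectare

nitrogen per acre = 433.1 × 19% = 82.289 lb.
Convert to per hectare: 82.289 × 2.471 = 203.336 lb.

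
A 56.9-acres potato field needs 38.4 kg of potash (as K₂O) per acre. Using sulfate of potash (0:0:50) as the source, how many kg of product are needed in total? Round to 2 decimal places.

4369.92 kg

Product per acre = 38.4 / 50% = 76.8 kg.
Total product = 76.8 × 56.9 = 4369.92 kg.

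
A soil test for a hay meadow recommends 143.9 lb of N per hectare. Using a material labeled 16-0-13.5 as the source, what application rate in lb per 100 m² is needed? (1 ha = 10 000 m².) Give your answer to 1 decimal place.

9.0 lb of product per hundred sq m

Product per hectare = 143.9 / 16% = 899.375 lb.
Convert to per 100 m²: 899.375 × 0.01 = 8.99375 lb.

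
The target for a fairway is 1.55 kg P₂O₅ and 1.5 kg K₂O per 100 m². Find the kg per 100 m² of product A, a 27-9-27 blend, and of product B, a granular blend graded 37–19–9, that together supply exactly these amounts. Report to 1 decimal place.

3.4 kg product A, 6.6 kg product B

Per-100 m² balance (a = product A, b = product B):
P₂O₅: 0.09·a + 0.19·b = 1.55
K₂O: 0.27·a + 0.09·b = 1.5
From row1: a = (1.55 − 0.19·b) / 0.09.
Into row2: 0.27·(1.55 − 0.19·b)/0.09 + 0.09·b = 1.5 → b = 6.5625, a = 3.36806.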